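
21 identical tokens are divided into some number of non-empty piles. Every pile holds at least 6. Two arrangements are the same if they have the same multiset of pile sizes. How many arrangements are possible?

Listing the qualifying partitions of 21:
21
15+6
14+7
13+8
12+9
11+10
9+6+6
8+7+6
7+7+7

9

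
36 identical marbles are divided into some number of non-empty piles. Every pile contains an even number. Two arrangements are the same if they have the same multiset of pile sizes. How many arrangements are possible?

385

Direct enumeration gives 385 partitions.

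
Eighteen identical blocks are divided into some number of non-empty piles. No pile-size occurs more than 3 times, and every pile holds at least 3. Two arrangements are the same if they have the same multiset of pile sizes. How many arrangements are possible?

31

A partial list (first 12 by largest part):
18
15,3
14,4
13,5
12,6
12,3,3
11,7
11,4,3
10,8
10,5,3
10,4,4
9,9
…and 19 more, for 31 total.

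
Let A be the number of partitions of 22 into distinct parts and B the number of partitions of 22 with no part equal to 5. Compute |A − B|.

616

Partitions of 22 into distinct parts: 89.
Partitions of 22 with no part equal to 5: 705.
|89 − 705| = 616.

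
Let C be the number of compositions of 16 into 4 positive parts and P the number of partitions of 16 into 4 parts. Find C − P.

421

Compositions: C(15,3) = 455.
Partitions of 16 into exactly 4 parts: 34.
Difference: 455 − 34 = 421.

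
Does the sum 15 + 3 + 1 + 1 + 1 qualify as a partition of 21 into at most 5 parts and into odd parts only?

Yes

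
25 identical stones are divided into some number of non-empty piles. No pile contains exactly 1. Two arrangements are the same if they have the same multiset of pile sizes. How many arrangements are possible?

Enumerating by decreasing first part gives 383 partitions in all.

383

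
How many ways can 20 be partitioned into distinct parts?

64

There are too many to list fully; the first 12 (by largest part) are:
20
1, 19
2, 18
3, 17
1, 2, 17
4, 16
1, 3, 16
5, 15
1, 4, 15
2, 3, 15
6, 14
1, 5, 14
…and 52 more, for 64 total.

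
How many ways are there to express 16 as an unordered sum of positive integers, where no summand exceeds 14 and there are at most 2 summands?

7

The partitions of 16 that satisfy the conditions:
14,2
13,3
12,4
11,5
10,6
9,7
8,8
That's 7 in total.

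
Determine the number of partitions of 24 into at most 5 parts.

There are 333 such partitions.

333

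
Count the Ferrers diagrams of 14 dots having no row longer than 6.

90

A full systematic count gives 90.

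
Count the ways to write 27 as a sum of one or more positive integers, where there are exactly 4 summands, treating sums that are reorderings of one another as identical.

150

Counting exhaustively, 150 partitions satisfy the conditions.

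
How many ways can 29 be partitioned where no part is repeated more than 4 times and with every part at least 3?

There are 255 such partitions.

255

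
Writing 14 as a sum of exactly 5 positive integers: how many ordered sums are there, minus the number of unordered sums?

Compositions: C(13,4) = 715.
Unordered (partitions into 5 parts): 23.
Difference: 715 − 23 = 692.

692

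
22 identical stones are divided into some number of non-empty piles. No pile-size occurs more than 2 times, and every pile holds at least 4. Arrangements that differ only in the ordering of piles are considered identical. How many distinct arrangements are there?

A partial list (first 12 by largest part):
22
18 + 4
17 + 5
16 + 6
15 + 7
14 + 8
14 + 4 + 4
13 + 9
13 + 5 + 4
12 + 10
12 + 6 + 4
12 + 5 + 5
…and 17 more, for 29 total.

29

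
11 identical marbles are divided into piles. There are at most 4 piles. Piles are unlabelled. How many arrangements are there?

27

A partial list (first 12 by largest part):
11
10 + 1
9 + 2
9 + 1 + 1
8 + 3
8 + 2 + 1
8 + 1 + 1 + 1
7 + 4
7 + 3 + 1
7 + 2 + 2
7 + 2 + 1 + 1
6 + 5
…and 15 more, for 27 total.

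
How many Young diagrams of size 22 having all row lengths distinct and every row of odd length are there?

Enumerating:
21+1
19+3
17+5
15+7
13+9
13+5+3+1
11+7+3+1
9+7+5+1
Counting gives 8.

8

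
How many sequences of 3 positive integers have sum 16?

Place 2 bars in the 15 internal gaps of a row of 16 dots: C(15,2) = 105.

105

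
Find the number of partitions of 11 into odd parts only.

12

The partitions of 11 that satisfy the conditions:
11
1,1,9
1,3,7
1,1,1,1,7
1,5,5
3,3,5
1,1,1,3,5
1,1,1,1,1,1,5
1,1,3,3,3
1,1,1,1,1,3,3
1,1,1,1,1,1,1,1,3
1,1,1,1,1,1,1,1,1,1,1
Counting gives 12.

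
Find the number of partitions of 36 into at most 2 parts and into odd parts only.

Enumerating:
35 + 1
33 + 3
31 + 5
29 + 7
27 + 9
25 + 11
23 + 13
21 + 15
19 + 17

9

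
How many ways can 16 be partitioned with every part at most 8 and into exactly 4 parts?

23

They are:
1, 1, 6, 8
1, 2, 5, 8
1, 3, 4, 8
2, 2, 4, 8
2, 3, 3, 8
1, 1, 7, 7
1, 2, 6, 7
1, 3, 5, 7
2, 2, 5, 7
1, 4, 4, 7
2, 3, 4, 7
3, 3, 3, 7
1, 3, 6, 6
2, 2, 6, 6
1, 4, 5, 6
2, 3, 5, 6
2, 4, 4, 6
3, 3, 4, 6
1, 5, 5, 5
2, 4, 5, 5
3, 3, 5, 5
3, 4, 4, 5
4, 4, 4, 4
That's 23 in total.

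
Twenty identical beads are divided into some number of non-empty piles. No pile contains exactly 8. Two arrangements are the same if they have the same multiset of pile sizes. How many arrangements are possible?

550

There are 550 such partitions.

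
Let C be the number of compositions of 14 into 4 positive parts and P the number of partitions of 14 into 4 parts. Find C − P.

Ordered (compositions into 4 parts): C(13,3) = 286.
Partitions of 14 into exactly 4 parts: 23.
Difference: 286 − 23 = 263.

263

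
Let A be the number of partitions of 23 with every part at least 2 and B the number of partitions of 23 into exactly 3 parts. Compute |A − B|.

209

Partitions of 23 with every part at least 2: 253.
Partitions of 23 into exactly 3 parts: 44.
|253 − 44| = 209.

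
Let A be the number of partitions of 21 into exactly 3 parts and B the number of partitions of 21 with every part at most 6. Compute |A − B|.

294

Partitions of 21 into exactly 3 parts: 37.
Partitions of 21 with every part at most 6: 331.
|37 − 331| = 294.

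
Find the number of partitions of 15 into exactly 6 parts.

There are too many to list fully; the first 12 (by largest part) are:
1+1+1+1+1+10
1+1+1+1+2+9
1+1+1+1+3+8
1+1+1+2+2+8
1+1+1+1+4+7
1+1+1+2+3+7
1+1+2+2+2+7
1+1+1+1+5+6
1+1+1+2+4+6
1+1+1+3+3+6
1+1+2+2+3+6
1+2+2+2+2+6
…and 14 more, for 26 total.

26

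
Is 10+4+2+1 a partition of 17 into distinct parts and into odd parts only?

No

The parts sum to 17, and the condition 'every summand is odd' is violated.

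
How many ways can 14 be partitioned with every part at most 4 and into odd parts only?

The partitions of 14 that satisfy the conditions:
3, 3, 3, 3, 1, 1
3, 3, 3, 1, 1, 1, 1, 1
3, 3, 1, 1, 1, 1, 1, 1, 1, 1
3, 1, 1, 1, 1, 1, 1, 1, 1, 1, 1, 1
1, 1, 1, 1, 1, 1, 1, 1, 1, 1, 1, 1, 1, 1

5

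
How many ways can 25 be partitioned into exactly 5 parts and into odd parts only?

30

There are too many to list fully; the first 12 (by largest part) are:
21+1+1+1+1
19+3+1+1+1
17+5+1+1+1
17+3+3+1+1
15+7+1+1+1
15+5+3+1+1
15+3+3+3+1
13+9+1+1+1
13+7+3+1+1
13+5+5+1+1
13+5+3+3+1
13+3+3+3+3
…and 18 more, for 30 total.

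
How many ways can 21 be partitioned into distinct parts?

Counting exhaustively, 76 partitions satisfy the conditions.

76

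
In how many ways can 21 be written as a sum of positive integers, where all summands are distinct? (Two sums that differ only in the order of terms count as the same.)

76

There are 76 such partitions.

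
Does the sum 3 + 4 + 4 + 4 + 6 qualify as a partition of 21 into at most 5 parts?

The parts sum to 21, and the condition 'there are at most 5 summands' holds.

Yes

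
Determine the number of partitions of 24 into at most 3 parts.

There are too many to list fully; the first 12 (by largest part) are:
24
23+1
22+2
22+1+1
21+3
21+2+1
20+4
20+3+1
20+2+2
19+5
19+4+1
19+3+2
…and 49 more, for 61 total.

61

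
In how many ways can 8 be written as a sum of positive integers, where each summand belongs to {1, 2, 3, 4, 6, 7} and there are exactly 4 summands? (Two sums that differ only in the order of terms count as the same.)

They are:
4,2,1,1
3,3,1,1
3,2,2,1
2,2,2,2
Counting gives 4.

4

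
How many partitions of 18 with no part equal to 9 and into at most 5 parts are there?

123

Enumerating by decreasing first part gives 123 partitions in all.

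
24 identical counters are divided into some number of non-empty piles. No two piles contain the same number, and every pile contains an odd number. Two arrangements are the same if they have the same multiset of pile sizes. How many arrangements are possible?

11

Enumerating:
23 + 1
21 + 3
19 + 5
17 + 7
15 + 9
15 + 5 + 3 + 1
13 + 11
13 + 7 + 3 + 1
11 + 9 + 3 + 1
11 + 7 + 5 + 1
9 + 7 + 5 + 3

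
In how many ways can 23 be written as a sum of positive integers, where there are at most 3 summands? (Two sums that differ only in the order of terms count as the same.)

56

A partial list (first 12 by largest part):
23
22,1
21,2
21,1,1
20,3
20,2,1
19,4
19,3,1
19,2,2
18,5
18,4,1
18,3,2
…and 44 more, for 56 total.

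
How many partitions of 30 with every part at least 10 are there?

The partitions of 30 that satisfy the conditions:
30
20+10
19+11
18+12
17+13
16+14
15+15
10+10+10
Counting gives 8.

8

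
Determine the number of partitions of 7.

15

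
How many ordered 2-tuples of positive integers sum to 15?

14

Equivalently, choose which 1 of the 14 gaps become plus signs: C(14,1) = 14.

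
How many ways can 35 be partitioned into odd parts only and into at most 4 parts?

31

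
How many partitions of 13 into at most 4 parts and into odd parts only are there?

6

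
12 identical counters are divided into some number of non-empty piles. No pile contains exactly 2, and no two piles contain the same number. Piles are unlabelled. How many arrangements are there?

9

The partitions of 12 that satisfy the conditions:
12
11+1
9+3
8+4
8+3+1
7+5
7+4+1
6+5+1
5+4+3
That's 9 in total.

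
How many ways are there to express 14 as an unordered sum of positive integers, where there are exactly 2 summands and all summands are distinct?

6

Enumerating:
13+1
12+2
11+3
10+4
9+5
8+6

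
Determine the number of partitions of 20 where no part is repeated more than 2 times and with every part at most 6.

36

There are too many to list fully; the first 12 (by largest part) are:
6, 6, 5, 3
6, 6, 5, 2, 1
6, 6, 4, 4
6, 6, 4, 3, 1
6, 6, 4, 2, 2
6, 6, 4, 2, 1, 1
6, 6, 3, 3, 2
6, 6, 3, 3, 1, 1
6, 6, 3, 2, 2, 1
6, 5, 5, 4
6, 5, 5, 3, 1
6, 5, 5, 2, 2
…and 24 more, for 36 total.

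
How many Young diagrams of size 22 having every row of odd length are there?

89

Enumerating by decreasing first part gives 89 partitions in all.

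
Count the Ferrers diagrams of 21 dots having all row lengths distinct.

76

Enumerating by decreasing first part gives 76 partitions in all.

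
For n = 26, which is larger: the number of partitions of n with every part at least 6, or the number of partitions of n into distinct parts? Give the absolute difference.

144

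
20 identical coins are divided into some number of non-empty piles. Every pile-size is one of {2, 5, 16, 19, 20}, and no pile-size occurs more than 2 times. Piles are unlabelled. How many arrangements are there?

The partitions of 20 that satisfy the conditions:
20
16+2+2
Counting gives 2.

2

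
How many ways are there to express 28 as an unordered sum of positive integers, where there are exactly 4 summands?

Enumerating by decreasing first part gives 169 partitions in all.

169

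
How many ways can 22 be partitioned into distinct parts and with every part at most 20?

There are 87 such partitions.

87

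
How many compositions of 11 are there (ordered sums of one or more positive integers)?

The number of compositions of n is 2^(n−1); here 2^10 = 1024.

1024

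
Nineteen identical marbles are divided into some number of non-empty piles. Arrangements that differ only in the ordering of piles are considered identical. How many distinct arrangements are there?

Counting exhaustively, 490 partitions satisfy the conditions.

490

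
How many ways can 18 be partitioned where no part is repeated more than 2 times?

A full systematic count gives 135.

135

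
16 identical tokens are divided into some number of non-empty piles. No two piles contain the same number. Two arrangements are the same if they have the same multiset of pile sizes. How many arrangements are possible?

32

A partial list (first 12 by largest part):
16
15,1
14,2
13,3
13,2,1
12,4
12,3,1
11,5
11,4,1
11,3,2
10,6
10,5,1
…and 20 more, for 32 total.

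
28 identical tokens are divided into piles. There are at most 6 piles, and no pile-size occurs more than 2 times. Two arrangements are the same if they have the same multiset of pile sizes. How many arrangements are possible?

696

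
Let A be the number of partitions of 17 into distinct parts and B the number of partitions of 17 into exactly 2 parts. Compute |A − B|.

Partitions of 17 into distinct parts: 38.
Partitions of 17 into exactly 2 parts: 8.
|38 − 8| = 30.

30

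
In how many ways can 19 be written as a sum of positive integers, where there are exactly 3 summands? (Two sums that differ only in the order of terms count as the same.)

30

There are too many to list fully; the first 12 (by largest part) are:
1, 1, 17
1, 2, 16
1, 3, 15
2, 2, 15
1, 4, 14
2, 3, 14
1, 5, 13
2, 4, 13
3, 3, 13
1, 6, 12
2, 5, 12
3, 4, 12
…and 18 more, for 30 total.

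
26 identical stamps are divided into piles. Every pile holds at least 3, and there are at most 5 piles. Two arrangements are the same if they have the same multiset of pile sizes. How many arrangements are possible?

There are 129 such partitions.

129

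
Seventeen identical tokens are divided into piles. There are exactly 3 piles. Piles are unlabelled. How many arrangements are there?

The partitions of 17 that satisfy the conditions:
1+1+15
1+2+14
1+3+13
2+2+13
1+4+12
2+3+12
1+5+11
2+4+11
3+3+11
1+6+10
2+5+10
3+4+10
1+7+9
2+6+9
3+5+9
4+4+9
1+8+8
2+7+8
3+6+8
4+5+8
3+7+7
4+6+7
5+5+7
5+6+6

24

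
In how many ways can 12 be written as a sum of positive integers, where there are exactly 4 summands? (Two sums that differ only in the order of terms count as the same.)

15

They are:
1 + 1 + 1 + 9
1 + 1 + 2 + 8
1 + 1 + 3 + 7
1 + 2 + 2 + 7
1 + 1 + 4 + 6
1 + 2 + 3 + 6
2 + 2 + 2 + 6
1 + 1 + 5 + 5
1 + 2 + 4 + 5
1 + 3 + 3 + 5
2 + 2 + 3 + 5
1 + 3 + 4 + 4
2 + 2 + 4 + 4
2 + 3 + 3 + 4
3 + 3 + 3 + 3
That's 15 in total.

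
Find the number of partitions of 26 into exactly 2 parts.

13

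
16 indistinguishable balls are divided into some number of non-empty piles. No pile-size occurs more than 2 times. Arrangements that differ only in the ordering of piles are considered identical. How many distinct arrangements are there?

89

There are 89 such partitions.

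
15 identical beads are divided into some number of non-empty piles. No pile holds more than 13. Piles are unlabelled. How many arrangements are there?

Systematic enumeration (by largest part, then next-largest, …) yields 174.

174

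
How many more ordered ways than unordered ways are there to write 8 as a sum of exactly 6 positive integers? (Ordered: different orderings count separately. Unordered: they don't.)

19

Compositions: C(7,5) = 21.
Unordered (partitions into 6 parts): 2.
Difference: 21 − 2 = 19.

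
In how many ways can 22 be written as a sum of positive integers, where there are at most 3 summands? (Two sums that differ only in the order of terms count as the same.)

52

There are too many to list fully; the first 12 (by largest part) are:
22
21,1
20,2
20,1,1
19,3
19,2,1
18,4
18,3,1
18,2,2
17,5
17,4,1
17,3,2
…and 40 more, for 52 total.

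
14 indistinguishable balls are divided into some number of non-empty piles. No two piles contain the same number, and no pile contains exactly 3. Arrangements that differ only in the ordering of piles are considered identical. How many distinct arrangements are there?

14

Listing the qualifying partitions of 14:
14
1+13
2+12
1+2+11
4+10
5+9
1+4+9
6+8
1+5+8
2+4+8
1+6+7
2+5+7
1+2+4+7
1+2+5+6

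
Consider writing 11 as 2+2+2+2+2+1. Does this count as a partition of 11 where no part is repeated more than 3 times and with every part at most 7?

No

The parts sum to 11, and the condition 'no summand is used more than 3 times' is violated.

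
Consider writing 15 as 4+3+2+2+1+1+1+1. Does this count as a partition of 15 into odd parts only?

No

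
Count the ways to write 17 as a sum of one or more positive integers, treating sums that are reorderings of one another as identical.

Counting exhaustively, 297 partitions satisfy the conditions.

297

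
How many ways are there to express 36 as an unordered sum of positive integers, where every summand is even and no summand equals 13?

385

A full systematic count gives 385.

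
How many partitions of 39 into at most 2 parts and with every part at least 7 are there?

14

Enumerating:
39
32, 7
31, 8
30, 9
29, 10
28, 11
27, 12
26, 13
25, 14
24, 15
23, 16
22, 17
21, 18
20, 19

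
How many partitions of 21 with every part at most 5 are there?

Counting exhaustively, 221 partitions satisfy the conditions.

221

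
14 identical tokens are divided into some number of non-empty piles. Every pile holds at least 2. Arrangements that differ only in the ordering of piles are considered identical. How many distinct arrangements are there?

There are too many to list fully; the first 12 (by largest part) are:
14
2+12
3+11
4+10
2+2+10
5+9
2+3+9
6+8
2+4+8
3+3+8
2+2+2+8
7+7
…and 22 more, for 34 total.

34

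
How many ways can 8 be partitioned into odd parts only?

They are:
1+7
3+5
1+1+1+5
1+1+3+3
1+1+1+1+1+3
1+1+1+1+1+1+1+1
That's 6 in total.

6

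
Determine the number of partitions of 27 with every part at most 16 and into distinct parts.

149

Enumerating by decreasing first part gives 149 partitions in all.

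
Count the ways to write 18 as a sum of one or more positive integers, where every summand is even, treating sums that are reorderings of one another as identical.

30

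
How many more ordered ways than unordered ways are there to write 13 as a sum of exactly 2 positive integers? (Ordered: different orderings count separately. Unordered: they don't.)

6

Ordered (compositions into 2 parts): C(12,1) = 12.
Partitions of 13 into exactly 2 parts: 6.
Difference: 12 − 6 = 6.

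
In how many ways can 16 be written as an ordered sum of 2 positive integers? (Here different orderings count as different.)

15

By stars and bars with positive parts, the count is C(15,1) = 15.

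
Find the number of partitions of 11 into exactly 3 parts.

10

Listing the qualifying partitions of 11:
1+1+9
1+2+8
1+3+7
2+2+7
1+4+6
2+3+6
1+5+5
2+4+5
3+3+5
3+4+4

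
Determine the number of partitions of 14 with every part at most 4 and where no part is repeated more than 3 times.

They are:
4 + 4 + 4 + 2
4 + 4 + 4 + 1 + 1
4 + 4 + 3 + 3
4 + 4 + 3 + 2 + 1
4 + 4 + 3 + 1 + 1 + 1
4 + 4 + 2 + 2 + 2
4 + 4 + 2 + 2 + 1 + 1
4 + 3 + 3 + 3 + 1
4 + 3 + 3 + 2 + 2
4 + 3 + 3 + 2 + 1 + 1
4 + 3 + 2 + 2 + 2 + 1
4 + 3 + 2 + 2 + 1 + 1 + 1
3 + 3 + 3 + 2 + 2 + 1
3 + 3 + 3 + 2 + 1 + 1 + 1
3 + 3 + 2 + 2 + 2 + 1 + 1

15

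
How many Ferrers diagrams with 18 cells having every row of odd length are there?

46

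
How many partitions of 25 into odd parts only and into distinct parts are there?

The partitions of 25 that satisfy the conditions:
25
21+3+1
19+5+1
17+7+1
17+5+3
15+9+1
15+7+3
13+11+1
13+9+3
13+7+5
11+9+5
9+7+5+3+1
That's 12 in total.

12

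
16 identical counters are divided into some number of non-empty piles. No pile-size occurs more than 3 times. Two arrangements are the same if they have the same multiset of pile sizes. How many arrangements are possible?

132

Systematic enumeration (by largest part, then next-largest, …) yields 132.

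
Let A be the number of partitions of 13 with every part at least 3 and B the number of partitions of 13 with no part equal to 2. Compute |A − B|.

35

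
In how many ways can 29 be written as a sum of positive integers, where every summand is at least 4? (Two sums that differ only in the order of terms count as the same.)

115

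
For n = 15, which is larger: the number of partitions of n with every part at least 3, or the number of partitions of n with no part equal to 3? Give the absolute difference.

Partitions of 15 with every part at least 3: 17.
Partitions of 15 with no part equal to 3: 99.
|17 − 99| = 82.

82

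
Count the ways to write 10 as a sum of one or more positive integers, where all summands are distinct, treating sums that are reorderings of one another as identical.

10

The partitions of 10 that satisfy the conditions:
10
9+1
8+2
7+3
7+2+1
6+4
6+3+1
5+4+1
5+3+2
4+3+2+1
That's 10 in total.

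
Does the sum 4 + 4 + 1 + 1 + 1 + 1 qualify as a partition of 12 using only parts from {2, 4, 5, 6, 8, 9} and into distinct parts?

No

The parts sum to 12, and the condition 'each summand belongs to {2, 4, 5, 6, 8, 9}' is violated.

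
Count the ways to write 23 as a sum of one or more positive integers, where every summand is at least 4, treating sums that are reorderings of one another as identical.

39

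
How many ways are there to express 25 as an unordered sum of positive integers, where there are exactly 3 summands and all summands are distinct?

40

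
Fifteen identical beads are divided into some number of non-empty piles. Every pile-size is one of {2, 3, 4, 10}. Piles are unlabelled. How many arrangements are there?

8

Listing the qualifying partitions of 15:
2 + 3 + 10
3 + 4 + 4 + 4
2 + 2 + 3 + 4 + 4
2 + 3 + 3 + 3 + 4
2 + 2 + 2 + 2 + 3 + 4
3 + 3 + 3 + 3 + 3
2 + 2 + 2 + 3 + 3 + 3
2 + 2 + 2 + 2 + 2 + 2 + 3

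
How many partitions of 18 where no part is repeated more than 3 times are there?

There are 208 such partitions.

208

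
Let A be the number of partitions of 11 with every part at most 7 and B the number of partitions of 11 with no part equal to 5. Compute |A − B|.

4

Partitions of 11 with every part at most 7: 49.
Partitions of 11 with no part equal to 5: 45.
|49 − 45| = 4.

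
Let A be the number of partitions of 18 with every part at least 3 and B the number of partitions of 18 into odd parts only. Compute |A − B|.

13

Partitions of 18 with every part at least 3: 33.
Partitions of 18 into odd parts only: 46.
|33 − 46| = 13.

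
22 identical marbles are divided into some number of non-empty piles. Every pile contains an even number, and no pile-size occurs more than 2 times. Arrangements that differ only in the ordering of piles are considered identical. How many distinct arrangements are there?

27

There are too many to list fully; the first 12 (by largest part) are:
22
20,2
18,4
18,2,2
16,6
16,4,2
14,8
14,6,2
14,4,4
14,4,2,2
12,10
12,8,2
…and 15 more, for 27 total.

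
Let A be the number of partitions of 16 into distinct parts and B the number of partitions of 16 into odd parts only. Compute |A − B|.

0

Partitions of 16 into distinct parts: 32.
Partitions of 16 into odd parts only: 32.
|32 − 32| = 0.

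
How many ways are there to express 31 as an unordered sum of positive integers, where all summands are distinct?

Systematic enumeration (by largest part, then next-largest, …) yields 340.

340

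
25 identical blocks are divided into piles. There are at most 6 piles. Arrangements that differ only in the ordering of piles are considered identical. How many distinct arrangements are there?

Direct enumeration gives 612 partitions.

612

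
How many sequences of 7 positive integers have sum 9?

28

A composition of 9 into 7 positive parts is chosen by placing 6 dividers among the 8 gaps between 9 units: C(8,6) = 28.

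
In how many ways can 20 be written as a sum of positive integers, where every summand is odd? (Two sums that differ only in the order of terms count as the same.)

64

A partial list (first 12 by largest part):
19,1
17,3
17,1,1,1
15,5
15,3,1,1
15,1,1,1,1,1
13,7
13,5,1,1
13,3,3,1
13,3,1,1,1,1
13,1,1,1,1,1,1,1
11,9
…and 52 more, for 64 total.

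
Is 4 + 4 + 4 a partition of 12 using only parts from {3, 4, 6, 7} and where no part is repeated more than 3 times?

Yes

The parts sum to 12, and the condition 'each summand belongs to {3, 4, 6, 7}' holds; the condition 'no summand is used more than 3 times' holds.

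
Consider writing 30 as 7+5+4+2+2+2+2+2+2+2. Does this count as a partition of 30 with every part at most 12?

Yes

The parts sum to 30, and the condition 'no summand exceeds 12' holds.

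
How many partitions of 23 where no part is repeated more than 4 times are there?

769

Enumerating by decreasing first part gives 769 partitions in all.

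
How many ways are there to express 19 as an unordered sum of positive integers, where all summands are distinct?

A partial list (first 12 by largest part):
19
1+18
2+17
3+16
1+2+16
4+15
1+3+15
5+14
1+4+14
2+3+14
6+13
1+5+13
…and 42 more, for 54 total.

54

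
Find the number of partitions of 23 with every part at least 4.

39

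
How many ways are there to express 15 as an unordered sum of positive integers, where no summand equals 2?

75

A full systematic count gives 75.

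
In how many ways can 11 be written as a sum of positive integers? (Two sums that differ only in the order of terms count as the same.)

56

A partial list (first 12 by largest part):
11
1 + 10
2 + 9
1 + 1 + 9
3 + 8
1 + 2 + 8
1 + 1 + 1 + 8
4 + 7
1 + 3 + 7
2 + 2 + 7
1 + 1 + 2 + 7
1 + 1 + 1 + 1 + 7
…and 44 more, for 56 total.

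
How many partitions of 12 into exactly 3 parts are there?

The partitions of 12 that satisfy the conditions:
10 + 1 + 1
9 + 2 + 1
8 + 3 + 1
8 + 2 + 2
7 + 4 + 1
7 + 3 + 2
6 + 5 + 1
6 + 4 + 2
6 + 3 + 3
5 + 5 + 2
5 + 4 + 3
4 + 4 + 4

12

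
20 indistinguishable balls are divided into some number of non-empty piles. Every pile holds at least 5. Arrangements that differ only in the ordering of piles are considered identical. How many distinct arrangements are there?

13

Enumerating:
20
15 + 5
14 + 6
13 + 7
12 + 8
11 + 9
10 + 10
10 + 5 + 5
9 + 6 + 5
8 + 7 + 5
8 + 6 + 6
7 + 7 + 6
5 + 5 + 5 + 5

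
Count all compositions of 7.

64

Each of the 6 gaps between 7 units is either a break or not: 2^6 = 64.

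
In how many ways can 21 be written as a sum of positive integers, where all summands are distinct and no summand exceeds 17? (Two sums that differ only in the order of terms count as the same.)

71

Systematic enumeration (by largest part, then next-largest, …) yields 71.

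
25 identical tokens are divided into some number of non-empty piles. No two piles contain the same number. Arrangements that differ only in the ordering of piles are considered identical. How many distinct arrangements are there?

142

Direct enumeration gives 142 partitions.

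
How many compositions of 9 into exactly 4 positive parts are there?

56

A composition of 9 into 4 positive parts is chosen by placing 3 dividers among the 8 gaps between 9 units: C(8,3) = 56.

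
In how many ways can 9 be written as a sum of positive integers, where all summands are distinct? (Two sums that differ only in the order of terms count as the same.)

8

Enumerating:
9
8 + 1
7 + 2
6 + 3
6 + 2 + 1
5 + 4
5 + 3 + 1
4 + 3 + 2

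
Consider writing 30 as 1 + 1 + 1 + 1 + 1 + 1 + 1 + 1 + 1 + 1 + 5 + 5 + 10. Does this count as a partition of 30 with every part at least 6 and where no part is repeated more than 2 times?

The parts sum to 30, and the condition 'every summand is at least 6' is violated.

No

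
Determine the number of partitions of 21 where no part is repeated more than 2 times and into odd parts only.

They are:
21
19+1+1
17+3+1
15+5+1
15+3+3
13+7+1
13+5+3
13+3+3+1+1
11+9+1
11+7+3
11+5+5
11+5+3+1+1
9+9+3
9+7+5
9+7+3+1+1
9+5+5+1+1
9+5+3+3+1
7+7+5+1+1
7+7+3+3+1
7+5+5+3+1

20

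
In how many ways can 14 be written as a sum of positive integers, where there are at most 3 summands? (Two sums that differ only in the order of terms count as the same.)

Listing the qualifying partitions of 14:
14
13+1
12+2
12+1+1
11+3
11+2+1
10+4
10+3+1
10+2+2
9+5
9+4+1
9+3+2
8+6
8+5+1
8+4+2
8+3+3
7+7
7+6+1
7+5+2
7+4+3
6+6+2
6+5+3
6+4+4
5+5+4

24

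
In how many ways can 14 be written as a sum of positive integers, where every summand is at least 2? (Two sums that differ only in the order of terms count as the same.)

34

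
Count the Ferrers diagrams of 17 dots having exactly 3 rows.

They are:
15,1,1
14,2,1
13,3,1
13,2,2
12,4,1
12,3,2
11,5,1
11,4,2
11,3,3
10,6,1
10,5,2
10,4,3
9,7,1
9,6,2
9,5,3
9,4,4
8,8,1
8,7,2
8,6,3
8,5,4
7,7,3
7,6,4
7,5,5
6,6,5

24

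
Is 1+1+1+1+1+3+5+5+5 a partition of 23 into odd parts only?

The parts sum to 23, and the condition 'every summand is odd' holds.

Yes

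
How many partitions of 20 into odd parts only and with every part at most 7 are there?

34

There are too many to list fully; the first 12 (by largest part) are:
1 + 5 + 7 + 7
3 + 3 + 7 + 7
1 + 1 + 1 + 3 + 7 + 7
1 + 1 + 1 + 1 + 1 + 1 + 7 + 7
3 + 5 + 5 + 7
1 + 1 + 1 + 5 + 5 + 7
1 + 1 + 3 + 3 + 5 + 7
1 + 1 + 1 + 1 + 1 + 3 + 5 + 7
1 + 1 + 1 + 1 + 1 + 1 + 1 + 1 + 5 + 7
1 + 3 + 3 + 3 + 3 + 7
1 + 1 + 1 + 1 + 3 + 3 + 3 + 7
1 + 1 + 1 + 1 + 1 + 1 + 1 + 3 + 3 + 7
…and 22 more, for 34 total.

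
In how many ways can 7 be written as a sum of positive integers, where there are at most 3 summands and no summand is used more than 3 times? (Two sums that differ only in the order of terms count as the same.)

8

The partitions of 7 that satisfy the conditions:
7
6 + 1
5 + 2
5 + 1 + 1
4 + 3
4 + 2 + 1
3 + 3 + 1
3 + 2 + 2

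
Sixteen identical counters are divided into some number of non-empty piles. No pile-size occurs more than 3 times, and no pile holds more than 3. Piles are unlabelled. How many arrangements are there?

2

Listing the qualifying partitions of 16:
3+3+3+2+2+2+1
3+3+3+2+2+1+1+1
That's 2 in total.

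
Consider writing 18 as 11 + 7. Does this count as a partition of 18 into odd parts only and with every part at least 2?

The parts sum to 18, and the condition 'every summand is odd' holds; the condition 'every summand is at least 2' holds.

Yes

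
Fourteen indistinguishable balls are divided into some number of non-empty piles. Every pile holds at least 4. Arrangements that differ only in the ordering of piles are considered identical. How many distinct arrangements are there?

7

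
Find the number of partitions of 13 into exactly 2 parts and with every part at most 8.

The partitions of 13 that satisfy the conditions:
5 + 8
6 + 7

2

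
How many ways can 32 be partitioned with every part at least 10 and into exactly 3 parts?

2

The partitions of 32 that satisfy the conditions:
12+10+10
11+11+10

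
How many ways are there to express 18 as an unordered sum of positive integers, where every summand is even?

A partial list (first 12 by largest part):
18
16,2
14,4
14,2,2
12,6
12,4,2
12,2,2,2
10,8
10,6,2
10,4,4
10,4,2,2
10,2,2,2,2
…and 18 more, for 30 total.

30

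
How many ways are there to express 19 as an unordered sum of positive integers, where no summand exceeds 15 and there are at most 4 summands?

A full systematic count gives 87.

87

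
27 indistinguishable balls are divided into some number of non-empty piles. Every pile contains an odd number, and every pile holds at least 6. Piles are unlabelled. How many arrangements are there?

4

Enumerating:
27
7,7,13
7,9,11
9,9,9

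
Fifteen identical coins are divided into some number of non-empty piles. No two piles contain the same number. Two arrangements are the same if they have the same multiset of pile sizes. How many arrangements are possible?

There are too many to list fully; the first 12 (by largest part) are:
15
1, 14
2, 13
3, 12
1, 2, 12
4, 11
1, 3, 11
5, 10
1, 4, 10
2, 3, 10
6, 9
1, 5, 9
…and 15 more, for 27 total.

27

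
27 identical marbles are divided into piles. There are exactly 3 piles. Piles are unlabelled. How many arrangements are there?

61

There are too many to list fully; the first 12 (by largest part) are:
25 + 1 + 1
24 + 2 + 1
23 + 3 + 1
23 + 2 + 2
22 + 4 + 1
22 + 3 + 2
21 + 5 + 1
21 + 4 + 2
21 + 3 + 3
20 + 6 + 1
20 + 5 + 2
20 + 4 + 3
…and 49 more, for 61 total.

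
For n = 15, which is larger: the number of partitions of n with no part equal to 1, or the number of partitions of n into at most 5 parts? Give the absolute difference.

43

Partitions of 15 with no part equal to 1: 41.
Partitions of 15 into at most 5 parts: 84.
|41 − 84| = 43.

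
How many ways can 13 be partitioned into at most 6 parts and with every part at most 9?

There are too many to list fully; the first 12 (by largest part) are:
9+4
9+3+1
9+2+2
9+2+1+1
9+1+1+1+1
8+5
8+4+1
8+3+2
8+3+1+1
8+2+2+1
8+2+1+1+1
8+1+1+1+1+1
…and 52 more, for 64 total.

64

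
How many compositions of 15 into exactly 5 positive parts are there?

Equivalently, choose which 4 of the 14 gaps become plus signs: C(14,4) = 1001.

1001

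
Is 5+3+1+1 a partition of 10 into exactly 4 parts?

The parts sum to 10, and the condition 'there are exactly 4 summands' holds.

Yes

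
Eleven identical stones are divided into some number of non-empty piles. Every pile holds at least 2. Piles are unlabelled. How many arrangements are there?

The partitions of 11 that satisfy the conditions:
11
9, 2
8, 3
7, 4
7, 2, 2
6, 5
6, 3, 2
5, 4, 2
5, 3, 3
5, 2, 2, 2
4, 4, 3
4, 3, 2, 2
3, 3, 3, 2
3, 2, 2, 2, 2

14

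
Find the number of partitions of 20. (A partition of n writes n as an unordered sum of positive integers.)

627

Enumerating by decreasing first part gives 627 partitions in all.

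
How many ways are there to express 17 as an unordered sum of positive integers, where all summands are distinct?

There are too many to list fully; the first 12 (by largest part) are:
17
16, 1
15, 2
14, 3
14, 2, 1
13, 4
13, 3, 1
12, 5
12, 4, 1
12, 3, 2
11, 6
11, 5, 1
…and 26 more, for 38 total.

38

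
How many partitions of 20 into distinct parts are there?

64

There are too many to list fully; the first 12 (by largest part) are:
20
19 + 1
18 + 2
17 + 3
17 + 2 + 1
16 + 4
16 + 3 + 1
15 + 5
15 + 4 + 1
15 + 3 + 2
14 + 6
14 + 5 + 1
…and 52 more, for 64 total.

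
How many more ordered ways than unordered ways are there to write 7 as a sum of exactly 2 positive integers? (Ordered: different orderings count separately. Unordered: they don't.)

3

Ordered (compositions into 2 parts): C(6,1) = 6.
Unordered (partitions into 2 parts): 3.
Difference: 6 − 3 = 3.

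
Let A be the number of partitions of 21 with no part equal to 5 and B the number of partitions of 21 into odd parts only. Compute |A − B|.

485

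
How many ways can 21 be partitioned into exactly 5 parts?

Counting exhaustively, 101 partitions satisfy the conditions.

101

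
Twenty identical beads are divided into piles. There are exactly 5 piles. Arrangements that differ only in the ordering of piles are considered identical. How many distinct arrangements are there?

84

A full systematic count gives 84.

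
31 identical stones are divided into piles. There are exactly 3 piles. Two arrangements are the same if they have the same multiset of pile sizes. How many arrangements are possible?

There are 80 such partitions.

80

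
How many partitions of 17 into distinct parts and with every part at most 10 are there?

24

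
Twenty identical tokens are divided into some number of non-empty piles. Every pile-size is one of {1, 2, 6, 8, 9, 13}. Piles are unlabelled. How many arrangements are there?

59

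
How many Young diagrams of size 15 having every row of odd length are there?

27

There are too many to list fully; the first 12 (by largest part) are:
15
13 + 1 + 1
11 + 3 + 1
11 + 1 + 1 + 1 + 1
9 + 5 + 1
9 + 3 + 3
9 + 3 + 1 + 1 + 1
9 + 1 + 1 + 1 + 1 + 1 + 1
7 + 7 + 1
7 + 5 + 3
7 + 5 + 1 + 1 + 1
7 + 3 + 3 + 1 + 1
…and 15 more, for 27 total.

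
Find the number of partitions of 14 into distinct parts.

22

They are:
14
13 + 1
12 + 2
11 + 3
11 + 2 + 1
10 + 4
10 + 3 + 1
9 + 5
9 + 4 + 1
9 + 3 + 2
8 + 6
8 + 5 + 1
8 + 4 + 2
8 + 3 + 2 + 1
7 + 6 + 1
7 + 5 + 2
7 + 4 + 3
7 + 4 + 2 + 1
6 + 5 + 3
6 + 5 + 2 + 1
6 + 4 + 3 + 1
5 + 4 + 3 + 2
Counting gives 22.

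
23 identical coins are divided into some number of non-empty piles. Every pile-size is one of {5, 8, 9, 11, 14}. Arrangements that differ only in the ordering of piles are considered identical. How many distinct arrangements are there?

The partitions of 23 that satisfy the conditions:
14 + 9
9 + 9 + 5
8 + 5 + 5 + 5
Counting gives 3.

3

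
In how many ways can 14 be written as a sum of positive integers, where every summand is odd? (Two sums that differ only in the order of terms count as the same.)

Enumerating:
1,13
3,11
1,1,1,11
5,9
1,1,3,9
1,1,1,1,1,9
7,7
1,1,5,7
1,3,3,7
1,1,1,1,3,7
1,1,1,1,1,1,1,7
1,3,5,5
1,1,1,1,5,5
3,3,3,5
1,1,1,3,3,5
1,1,1,1,1,1,3,5
1,1,1,1,1,1,1,1,1,5
1,1,3,3,3,3
1,1,1,1,1,3,3,3
1,1,1,1,1,1,1,1,3,3
1,1,1,1,1,1,1,1,1,1,1,3
1,1,1,1,1,1,1,1,1,1,1,1,1,1
Counting gives 22.

22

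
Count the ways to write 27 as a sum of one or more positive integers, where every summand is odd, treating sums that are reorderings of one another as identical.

192

Enumerating by decreasing first part gives 192 partitions in all.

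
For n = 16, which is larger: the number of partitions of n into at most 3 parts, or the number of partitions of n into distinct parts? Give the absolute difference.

2

Partitions of 16 into at most 3 parts: 30.
Partitions of 16 into distinct parts: 32.
|30 − 32| = 2.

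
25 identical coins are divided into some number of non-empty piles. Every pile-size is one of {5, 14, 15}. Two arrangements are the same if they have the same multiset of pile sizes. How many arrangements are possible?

They are:
15, 5, 5
5, 5, 5, 5, 5
That's 2 in total.

2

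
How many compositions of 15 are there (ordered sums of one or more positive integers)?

Each of the 14 gaps between 15 units is either a break or not: 2^14 = 16384.

16384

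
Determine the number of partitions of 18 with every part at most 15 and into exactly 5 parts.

57

There are too many to list fully; the first 12 (by largest part) are:
14 + 1 + 1 + 1 + 1
13 + 2 + 1 + 1 + 1
12 + 3 + 1 + 1 + 1
12 + 2 + 2 + 1 + 1
11 + 4 + 1 + 1 + 1
11 + 3 + 2 + 1 + 1
11 + 2 + 2 + 2 + 1
10 + 5 + 1 + 1 + 1
10 + 4 + 2 + 1 + 1
10 + 3 + 3 + 1 + 1
10 + 3 + 2 + 2 + 1
10 + 2 + 2 + 2 + 2
…and 45 more, for 57 total.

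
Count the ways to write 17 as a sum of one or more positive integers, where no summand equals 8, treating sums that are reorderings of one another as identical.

267

A full systematic count gives 267.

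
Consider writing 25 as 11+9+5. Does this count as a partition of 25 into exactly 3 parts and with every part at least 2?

The parts sum to 25, and the condition 'there are exactly 3 summands' holds; the condition 'every summand is at least 2' holds.

Yes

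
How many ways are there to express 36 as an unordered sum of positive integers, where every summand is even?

385

Direct enumeration gives 385 partitions.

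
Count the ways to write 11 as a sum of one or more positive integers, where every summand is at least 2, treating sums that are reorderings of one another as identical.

14

Enumerating:
11
9 + 2
8 + 3
7 + 4
7 + 2 + 2
6 + 5
6 + 3 + 2
5 + 4 + 2
5 + 3 + 3
5 + 2 + 2 + 2
4 + 4 + 3
4 + 3 + 2 + 2
3 + 3 + 3 + 2
3 + 2 + 2 + 2 + 2
That's 14 in total.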